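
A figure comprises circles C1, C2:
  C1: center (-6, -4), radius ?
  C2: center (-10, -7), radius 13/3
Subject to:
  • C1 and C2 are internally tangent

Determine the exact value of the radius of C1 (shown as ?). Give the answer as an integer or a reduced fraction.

1. [int C1,C2]  r_C1² − (26/3)r_C1 − 56/9 = 0  ⇒  r_C1 = 28/3 (r>0 drops 1)

28/3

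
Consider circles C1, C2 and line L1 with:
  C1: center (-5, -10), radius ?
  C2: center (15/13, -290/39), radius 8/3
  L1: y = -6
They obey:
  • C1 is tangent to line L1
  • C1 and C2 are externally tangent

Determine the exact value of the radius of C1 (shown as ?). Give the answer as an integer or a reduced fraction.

4

1. [C1‖L1]  r_C1² − 16 = 0  ⇒  r_C1 = 4 (r>0 drops 1)
2. [ext C1·C2]  r_C1² + (16/3)r_C1 − 112/3 = 0  ⇒  r_C1 = 4 (r>0 drops 1)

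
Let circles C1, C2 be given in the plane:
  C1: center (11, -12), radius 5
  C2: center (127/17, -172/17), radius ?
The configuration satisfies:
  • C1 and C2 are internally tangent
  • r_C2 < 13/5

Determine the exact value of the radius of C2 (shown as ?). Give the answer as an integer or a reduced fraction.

1

1. [int C1,C2]  r_C2² − 10r_C2 + 9 = 0  ⇒  r_C2 = 1 or 9
2. given r_C2 < 13/5: keep 1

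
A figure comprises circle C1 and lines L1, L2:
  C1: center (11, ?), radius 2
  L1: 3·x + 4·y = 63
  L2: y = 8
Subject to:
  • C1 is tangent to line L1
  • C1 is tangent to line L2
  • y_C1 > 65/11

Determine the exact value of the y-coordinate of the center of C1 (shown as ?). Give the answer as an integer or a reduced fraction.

1. [C1‖L1]  y_C1² − 15y_C1 + 50 = 0  ⇒  y_C1 = 5 or 10
2. [C1‖L2]  y_C1² − 16y_C1 + 60 = 0  ⇒  y_C1 = 6 or 10

10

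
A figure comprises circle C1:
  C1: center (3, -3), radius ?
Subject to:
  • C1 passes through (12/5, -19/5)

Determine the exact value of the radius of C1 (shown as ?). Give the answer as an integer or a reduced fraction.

1

1. [C1∋P]  r_C1² − 1 = 0  ⇒  r_C1 = 1 (r>0 drops 1)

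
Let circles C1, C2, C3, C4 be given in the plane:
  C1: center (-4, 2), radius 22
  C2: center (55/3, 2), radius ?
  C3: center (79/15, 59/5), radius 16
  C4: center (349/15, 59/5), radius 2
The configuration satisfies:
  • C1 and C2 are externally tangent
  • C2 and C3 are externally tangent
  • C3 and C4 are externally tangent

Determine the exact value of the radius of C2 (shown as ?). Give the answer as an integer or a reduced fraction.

1. [ext C1·C2]  r_C2² + 44r_C2 − 133/9 = 0  ⇒  r_C2 = 1/3 (r>0 drops 1)
2. [ext C2·C3]  r_C2² + 32r_C2 − 97/9 = 0  ⇒  r_C2 = 1/3 (r>0 drops 1)

1/3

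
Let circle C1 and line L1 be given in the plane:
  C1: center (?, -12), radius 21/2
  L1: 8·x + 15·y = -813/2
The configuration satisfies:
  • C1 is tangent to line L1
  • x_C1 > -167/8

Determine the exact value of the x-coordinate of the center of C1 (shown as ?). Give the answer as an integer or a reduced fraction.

-6

1. [C1‖L1]  x_C1² + (453/8)x_C1 + 1215/4 = 0  ⇒  x_C1 = -405/8 or -6
2. given x_C1 > -167/8: keep -6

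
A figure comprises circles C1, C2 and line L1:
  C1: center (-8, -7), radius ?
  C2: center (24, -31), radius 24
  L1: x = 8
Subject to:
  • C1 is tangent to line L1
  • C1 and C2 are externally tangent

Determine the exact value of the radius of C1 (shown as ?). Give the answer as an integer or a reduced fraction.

1. [C1‖L1]  r_C1² − 256 = 0  ⇒  r_C1 = 16 (r>0 drops 1)
2. [ext C1·C2]  r_C1² + 48r_C1 − 1024 = 0  ⇒  r_C1 = 16 (r>0 drops 1)

16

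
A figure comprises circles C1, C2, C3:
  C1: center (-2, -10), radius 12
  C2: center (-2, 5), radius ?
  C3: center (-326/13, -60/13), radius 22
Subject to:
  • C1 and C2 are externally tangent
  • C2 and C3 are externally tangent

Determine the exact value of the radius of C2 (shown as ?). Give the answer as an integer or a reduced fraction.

1. [ext C1·C2]  r_C2² + 24r_C2 − 81 = 0  ⇒  r_C2 = 3 (r>0 drops 1)
2. [ext C2·C3]  r_C2² + 44r_C2 − 141 = 0  ⇒  r_C2 = 3 (r>0 drops 1)

3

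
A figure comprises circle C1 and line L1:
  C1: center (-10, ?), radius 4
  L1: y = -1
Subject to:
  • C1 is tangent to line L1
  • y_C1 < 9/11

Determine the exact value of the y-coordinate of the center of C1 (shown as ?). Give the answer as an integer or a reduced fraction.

-5

1. [C1‖L1]  y_C1² + 2y_C1 − 15 = 0  ⇒  y_C1 = -5 or 3
2. given y_C1 < 9/11: keep -5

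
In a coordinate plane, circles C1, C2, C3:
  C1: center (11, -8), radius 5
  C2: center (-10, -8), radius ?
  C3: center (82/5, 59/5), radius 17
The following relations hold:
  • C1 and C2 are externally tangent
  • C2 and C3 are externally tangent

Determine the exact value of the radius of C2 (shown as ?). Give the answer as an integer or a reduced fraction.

1. [ext C1·C2]  r_C2² + 10r_C2 − 416 = 0  ⇒  r_C2 = 16 (r>0 drops 1)
2. [ext C2·C3]  r_C2² + 34r_C2 − 800 = 0  ⇒  r_C2 = 16 (r>0 drops 1)

16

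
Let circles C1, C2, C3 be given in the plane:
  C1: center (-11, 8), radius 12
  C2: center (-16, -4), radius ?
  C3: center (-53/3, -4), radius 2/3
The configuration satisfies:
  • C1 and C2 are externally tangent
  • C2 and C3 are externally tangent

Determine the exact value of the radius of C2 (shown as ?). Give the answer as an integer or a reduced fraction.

1. [ext C1·C2]  r_C2² + 24r_C2 − 25 = 0  ⇒  r_C2 = 1 (r>0 drops 1)
2. [ext C2·C3]  r_C2² + (4/3)r_C2 − 7/3 = 0  ⇒  r_C2 = 1 (r>0 drops 1)

1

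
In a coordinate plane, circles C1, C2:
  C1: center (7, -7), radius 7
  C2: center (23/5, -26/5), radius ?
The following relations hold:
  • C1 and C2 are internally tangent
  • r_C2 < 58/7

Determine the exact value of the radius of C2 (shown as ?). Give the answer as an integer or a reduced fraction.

4

1. [int C1,C2]  r_C2² − 14r_C2 + 40 = 0  ⇒  r_C2 = 4 or 10
2. given r_C2 < 58/7: keep 4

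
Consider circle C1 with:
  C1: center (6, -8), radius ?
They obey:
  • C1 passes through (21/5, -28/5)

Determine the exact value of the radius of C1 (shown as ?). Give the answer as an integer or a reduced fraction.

1. [C1∋P]  r_C1² − 9 = 0  ⇒  r_C1 = 3 (r>0 drops 1)

3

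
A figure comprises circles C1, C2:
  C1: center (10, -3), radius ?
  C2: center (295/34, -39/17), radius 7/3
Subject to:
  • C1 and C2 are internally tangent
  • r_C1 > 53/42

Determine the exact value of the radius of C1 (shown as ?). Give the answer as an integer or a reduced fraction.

1. [int C1,C2]  r_C1² − (14/3)r_C1 + 115/36 = 0  ⇒  r_C1 = 5/6 or 23/6
2. given r_C1 > 53/42: keep 23/6

23/6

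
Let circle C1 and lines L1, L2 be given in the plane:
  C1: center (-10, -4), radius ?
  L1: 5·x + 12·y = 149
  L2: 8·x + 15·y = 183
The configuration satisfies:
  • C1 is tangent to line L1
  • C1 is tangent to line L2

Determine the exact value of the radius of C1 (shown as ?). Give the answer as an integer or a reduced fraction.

1. [C1‖L1]  r_C1² − 361 = 0  ⇒  r_C1 = 19 (r>0 drops 1)
2. [C1‖L2]  r_C1² − 361 = 0  ⇒  r_C1 = 19 (r>0 drops 1)

19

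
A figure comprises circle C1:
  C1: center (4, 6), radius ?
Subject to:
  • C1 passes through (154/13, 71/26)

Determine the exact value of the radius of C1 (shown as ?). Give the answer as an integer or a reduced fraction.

1. [C1∋P]  r_C1² − 289/4 = 0  ⇒  r_C1 = 17/2 (r>0 drops 1)

17/2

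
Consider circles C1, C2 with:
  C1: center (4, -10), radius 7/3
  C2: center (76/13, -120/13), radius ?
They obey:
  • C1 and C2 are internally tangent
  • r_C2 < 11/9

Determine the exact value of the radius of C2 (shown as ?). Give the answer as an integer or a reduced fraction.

1. [int C1,C2]  r_C2² − (14/3)r_C2 + 13/9 = 0  ⇒  r_C2 = 1/3 or 13/3
2. given r_C2 < 11/9: keep 1/3

1/3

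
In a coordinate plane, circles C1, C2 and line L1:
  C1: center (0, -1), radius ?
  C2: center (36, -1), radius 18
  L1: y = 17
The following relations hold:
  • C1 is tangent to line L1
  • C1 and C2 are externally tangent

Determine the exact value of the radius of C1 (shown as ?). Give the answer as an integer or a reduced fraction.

18

1. [C1‖L1]  r_C1² − 324 = 0  ⇒  r_C1 = 18 (r>0 drops 1)
2. [ext C1·C2]  r_C1² + 36r_C1 − 972 = 0  ⇒  r_C1 = 18 (r>0 drops 1)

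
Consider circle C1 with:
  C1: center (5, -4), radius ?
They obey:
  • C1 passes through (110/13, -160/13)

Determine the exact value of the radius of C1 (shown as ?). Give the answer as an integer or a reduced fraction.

9

1. [C1∋P]  r_C1² − 81 = 0  ⇒  r_C1 = 9 (r>0 drops 1)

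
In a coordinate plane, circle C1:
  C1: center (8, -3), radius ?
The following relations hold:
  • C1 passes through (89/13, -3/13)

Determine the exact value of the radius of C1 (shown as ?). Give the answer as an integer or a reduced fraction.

3

1. [C1∋P]  r_C1² − 9 = 0  ⇒  r_C1 = 3 (r>0 drops 1)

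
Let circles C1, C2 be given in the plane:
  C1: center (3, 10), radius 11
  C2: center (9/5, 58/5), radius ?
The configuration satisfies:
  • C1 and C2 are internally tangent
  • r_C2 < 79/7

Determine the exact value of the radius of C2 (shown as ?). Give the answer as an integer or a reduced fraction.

1. [int C1,C2]  r_C2² − 22r_C2 + 117 = 0  ⇒  r_C2 = 9 or 13
2. given r_C2 < 79/7: keep 9

9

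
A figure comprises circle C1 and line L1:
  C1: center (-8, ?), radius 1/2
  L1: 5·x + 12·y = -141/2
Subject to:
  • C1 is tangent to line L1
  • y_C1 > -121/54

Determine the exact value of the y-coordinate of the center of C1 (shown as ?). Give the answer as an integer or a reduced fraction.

-2

1. [C1‖L1]  y_C1² + (61/12)y_C1 + 37/6 = 0  ⇒  y_C1 = -37/12 or -2
2. given y_C1 > -121/54: keep -2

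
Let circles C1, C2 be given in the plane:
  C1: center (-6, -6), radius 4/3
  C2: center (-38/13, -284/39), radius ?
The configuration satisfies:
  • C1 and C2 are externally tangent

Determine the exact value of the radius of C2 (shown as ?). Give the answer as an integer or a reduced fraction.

1. [ext C1·C2]  r_C2² + (8/3)r_C2 − 28/3 = 0  ⇒  r_C2 = 2 (r>0 drops 1)

2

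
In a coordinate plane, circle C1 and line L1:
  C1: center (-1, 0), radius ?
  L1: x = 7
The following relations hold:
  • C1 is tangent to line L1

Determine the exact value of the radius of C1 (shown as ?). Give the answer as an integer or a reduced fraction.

1. [C1‖L1]  r_C1² − 64 = 0  ⇒  r_C1 = 8 (r>0 drops 1)

8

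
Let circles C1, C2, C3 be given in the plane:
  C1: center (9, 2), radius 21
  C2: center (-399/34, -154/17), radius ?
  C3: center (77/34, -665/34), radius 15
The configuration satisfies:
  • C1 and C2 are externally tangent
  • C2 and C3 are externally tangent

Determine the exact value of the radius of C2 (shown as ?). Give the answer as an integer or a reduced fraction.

5/2

1. [ext C1·C2]  r_C2² + 42r_C2 − 445/4 = 0  ⇒  r_C2 = 5/2 (r>0 drops 1)
2. [ext C2·C3]  r_C2² + 30r_C2 − 325/4 = 0  ⇒  r_C2 = 5/2 (r>0 drops 1)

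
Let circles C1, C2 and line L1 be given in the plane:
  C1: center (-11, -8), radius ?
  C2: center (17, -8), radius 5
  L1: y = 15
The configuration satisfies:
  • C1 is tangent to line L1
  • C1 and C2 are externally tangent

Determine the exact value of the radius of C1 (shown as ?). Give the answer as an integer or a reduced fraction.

1. [C1‖L1]  r_C1² − 529 = 0  ⇒  r_C1 = 23 (r>0 drops 1)
2. [ext C1·C2]  r_C1² + 10r_C1 − 759 = 0  ⇒  r_C1 = 23 (r>0 drops 1)

23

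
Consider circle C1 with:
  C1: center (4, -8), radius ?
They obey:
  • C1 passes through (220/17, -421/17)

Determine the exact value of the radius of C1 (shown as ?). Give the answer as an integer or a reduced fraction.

19

1. [C1∋P]  r_C1² − 361 = 0  ⇒  r_C1 = 19 (r>0 drops 1)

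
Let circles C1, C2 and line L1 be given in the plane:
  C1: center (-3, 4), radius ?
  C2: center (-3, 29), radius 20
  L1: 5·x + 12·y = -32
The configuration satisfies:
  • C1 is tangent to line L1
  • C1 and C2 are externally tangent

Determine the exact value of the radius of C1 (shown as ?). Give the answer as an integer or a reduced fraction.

5

1. [C1‖L1]  r_C1² − 25 = 0  ⇒  r_C1 = 5 (r>0 drops 1)
2. [ext C1·C2]  r_C1² + 40r_C1 − 225 = 0  ⇒  r_C1 = 5 (r>0 drops 1)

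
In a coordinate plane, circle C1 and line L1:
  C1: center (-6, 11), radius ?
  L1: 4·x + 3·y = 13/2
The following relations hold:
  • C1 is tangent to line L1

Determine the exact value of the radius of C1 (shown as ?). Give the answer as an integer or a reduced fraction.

1/2

1. [C1‖L1]  r_C1² − 1/4 = 0  ⇒  r_C1 = 1/2 (r>0 drops 1)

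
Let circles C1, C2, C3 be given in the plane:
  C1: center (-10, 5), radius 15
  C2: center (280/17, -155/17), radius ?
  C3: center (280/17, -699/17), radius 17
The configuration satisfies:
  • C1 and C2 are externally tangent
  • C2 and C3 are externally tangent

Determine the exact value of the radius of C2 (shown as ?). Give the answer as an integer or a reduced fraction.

1. [ext C1·C2]  r_C2² + 30r_C2 − 675 = 0  ⇒  r_C2 = 15 (r>0 drops 1)
2. [ext C2·C3]  r_C2² + 34r_C2 − 735 = 0  ⇒  r_C2 = 15 (r>0 drops 1)

15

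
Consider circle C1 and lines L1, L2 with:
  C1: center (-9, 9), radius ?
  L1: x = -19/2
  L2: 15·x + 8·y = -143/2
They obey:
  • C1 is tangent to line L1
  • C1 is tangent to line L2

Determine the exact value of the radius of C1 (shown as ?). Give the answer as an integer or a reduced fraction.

1. [C1‖L1]  r_C1² − 1/4 = 0  ⇒  r_C1 = 1/2 (r>0 drops 1)
2. [C1‖L2]  r_C1² − 1/4 = 0  ⇒  r_C1 = 1/2 (r>0 drops 1)

1/2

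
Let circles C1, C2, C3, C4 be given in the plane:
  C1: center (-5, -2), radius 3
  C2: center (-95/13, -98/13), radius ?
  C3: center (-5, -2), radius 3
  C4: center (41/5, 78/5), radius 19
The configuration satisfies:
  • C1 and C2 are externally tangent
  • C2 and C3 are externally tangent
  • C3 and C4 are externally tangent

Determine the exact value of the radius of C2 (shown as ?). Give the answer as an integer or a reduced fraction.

1. [ext C1·C2]  r_C2² + 6r_C2 − 27 = 0  ⇒  r_C2 = 3 (r>0 drops 1)
2. [ext C2·C3]  r_C2² + 6r_C2 − 27 = 0  ⇒  r_C2 = 3 (r>0 drops 1)

3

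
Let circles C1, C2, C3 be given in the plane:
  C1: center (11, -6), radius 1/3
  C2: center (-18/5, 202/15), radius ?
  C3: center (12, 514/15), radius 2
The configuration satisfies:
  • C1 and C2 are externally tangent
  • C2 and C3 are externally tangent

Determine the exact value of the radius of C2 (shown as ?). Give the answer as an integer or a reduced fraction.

1. [ext C1·C2]  r_C2² + (2/3)r_C2 − 592 = 0  ⇒  r_C2 = 24 (r>0 drops 1)
2. [ext C2·C3]  r_C2² + 4r_C2 − 672 = 0  ⇒  r_C2 = 24 (r>0 drops 1)

24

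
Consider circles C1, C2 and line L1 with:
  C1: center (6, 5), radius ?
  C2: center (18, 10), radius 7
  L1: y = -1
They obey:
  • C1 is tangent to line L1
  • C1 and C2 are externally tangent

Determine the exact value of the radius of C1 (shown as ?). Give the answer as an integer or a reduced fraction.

1. [C1‖L1]  r_C1² − 36 = 0  ⇒  r_C1 = 6 (r>0 drops 1)
2. [ext C1·C2]  r_C1² + 14r_C1 − 120 = 0  ⇒  r_C1 = 6 (r>0 drops 1)

6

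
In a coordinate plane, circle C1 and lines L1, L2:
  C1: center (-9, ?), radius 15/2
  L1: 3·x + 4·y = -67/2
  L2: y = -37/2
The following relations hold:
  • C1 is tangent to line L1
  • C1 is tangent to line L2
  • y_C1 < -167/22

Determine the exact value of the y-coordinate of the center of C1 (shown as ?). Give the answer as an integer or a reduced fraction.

1. [C1‖L1]  y_C1² + (13/4)y_C1 − 341/4 = 0  ⇒  y_C1 = -11 or 31/4
2. [C1‖L2]  y_C1² + 37y_C1 + 286 = 0  ⇒  y_C1 = -26 or -11

-11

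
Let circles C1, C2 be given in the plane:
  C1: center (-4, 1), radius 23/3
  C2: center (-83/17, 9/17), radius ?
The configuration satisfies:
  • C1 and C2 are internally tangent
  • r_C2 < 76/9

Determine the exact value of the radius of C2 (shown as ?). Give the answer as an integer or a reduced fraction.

1. [int C1,C2]  r_C2² − (46/3)r_C2 + 520/9 = 0  ⇒  r_C2 = 20/3 or 26/3
2. given r_C2 < 76/9: keep 20/3

20/3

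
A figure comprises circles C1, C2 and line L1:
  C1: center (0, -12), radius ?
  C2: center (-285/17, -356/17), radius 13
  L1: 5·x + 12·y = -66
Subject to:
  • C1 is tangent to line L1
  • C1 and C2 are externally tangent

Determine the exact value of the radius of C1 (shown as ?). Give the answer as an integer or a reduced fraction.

1. [C1‖L1]  r_C1² − 36 = 0  ⇒  r_C1 = 6 (r>0 drops 1)
2. [ext C1·C2]  r_C1² + 26r_C1 − 192 = 0  ⇒  r_C1 = 6 (r>0 drops 1)

6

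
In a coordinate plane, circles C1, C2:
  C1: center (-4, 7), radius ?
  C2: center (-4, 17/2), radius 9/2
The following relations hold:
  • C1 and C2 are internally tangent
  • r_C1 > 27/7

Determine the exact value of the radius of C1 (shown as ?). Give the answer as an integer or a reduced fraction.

1. [int C1,C2]  r_C1² − 9r_C1 + 18 = 0  ⇒  r_C1 = 3 or 6
2. given r_C1 > 27/7: keep 6

6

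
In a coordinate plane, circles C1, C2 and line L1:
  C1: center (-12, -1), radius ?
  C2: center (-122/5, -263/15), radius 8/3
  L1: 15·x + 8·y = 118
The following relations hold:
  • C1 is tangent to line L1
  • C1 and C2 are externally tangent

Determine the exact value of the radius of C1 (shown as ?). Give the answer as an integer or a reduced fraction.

1. [C1‖L1]  r_C1² − 324 = 0  ⇒  r_C1 = 18 (r>0 drops 1)
2. [ext C1·C2]  r_C1² + (16/3)r_C1 − 420 = 0  ⇒  r_C1 = 18 (r>0 drops 1)

18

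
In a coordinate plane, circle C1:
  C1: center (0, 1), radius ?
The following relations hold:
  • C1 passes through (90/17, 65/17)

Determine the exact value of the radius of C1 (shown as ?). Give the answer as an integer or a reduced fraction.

1. [C1∋P]  r_C1² − 36 = 0  ⇒  r_C1 = 6 (r>0 drops 1)

6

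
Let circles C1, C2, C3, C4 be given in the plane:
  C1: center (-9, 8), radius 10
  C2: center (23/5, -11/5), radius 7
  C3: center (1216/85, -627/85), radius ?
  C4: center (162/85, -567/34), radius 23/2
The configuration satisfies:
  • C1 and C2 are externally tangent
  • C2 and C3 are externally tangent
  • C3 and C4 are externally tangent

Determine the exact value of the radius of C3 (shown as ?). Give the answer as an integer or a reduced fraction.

4

1. [ext C2·C3]  r_C3² + 14r_C3 − 72 = 0  ⇒  r_C3 = 4 (r>0 drops 1)
2. [ext C3·C4]  r_C3² + 23r_C3 − 108 = 0  ⇒  r_C3 = 4 (r>0 drops 1)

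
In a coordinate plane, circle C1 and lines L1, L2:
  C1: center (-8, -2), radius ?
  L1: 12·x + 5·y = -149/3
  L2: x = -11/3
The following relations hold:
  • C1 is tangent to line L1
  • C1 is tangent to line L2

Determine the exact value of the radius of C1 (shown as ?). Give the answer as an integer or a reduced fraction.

1. [C1‖L1]  r_C1² − 169/9 = 0  ⇒  r_C1 = 13/3 (r>0 drops 1)
2. [C1‖L2]  r_C1² − 169/9 = 0  ⇒  r_C1 = 13/3 (r>0 drops 1)

13/3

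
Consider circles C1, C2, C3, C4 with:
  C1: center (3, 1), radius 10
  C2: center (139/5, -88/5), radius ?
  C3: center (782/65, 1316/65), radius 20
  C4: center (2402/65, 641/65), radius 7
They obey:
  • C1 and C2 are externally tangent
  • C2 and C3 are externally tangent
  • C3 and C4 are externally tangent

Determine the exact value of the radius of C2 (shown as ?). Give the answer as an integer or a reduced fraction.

21

1. [ext C1·C2]  r_C2² + 20r_C2 − 861 = 0  ⇒  r_C2 = 21 (r>0 drops 1)
2. [ext C2·C3]  r_C2² + 40r_C2 − 1281 = 0  ⇒  r_C2 = 21 (r>0 drops 1)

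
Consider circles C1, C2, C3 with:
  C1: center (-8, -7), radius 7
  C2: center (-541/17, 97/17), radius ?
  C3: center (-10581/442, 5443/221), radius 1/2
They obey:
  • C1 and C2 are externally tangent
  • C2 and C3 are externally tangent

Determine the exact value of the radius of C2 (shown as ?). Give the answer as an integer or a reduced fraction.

20

1. [ext C1·C2]  r_C2² + 14r_C2 − 680 = 0  ⇒  r_C2 = 20 (r>0 drops 1)
2. [ext C2·C3]  r_C2² + 1r_C2 − 420 = 0  ⇒  r_C2 = 20 (r>0 drops 1)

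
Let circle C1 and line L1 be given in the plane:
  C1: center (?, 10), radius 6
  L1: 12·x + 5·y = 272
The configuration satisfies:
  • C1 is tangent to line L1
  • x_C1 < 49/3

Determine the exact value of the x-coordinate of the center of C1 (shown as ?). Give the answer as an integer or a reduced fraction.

1. [C1‖L1]  x_C1² − 37x_C1 + 300 = 0  ⇒  x_C1 = 12 or 25
2. given x_C1 < 49/3: keep 12

12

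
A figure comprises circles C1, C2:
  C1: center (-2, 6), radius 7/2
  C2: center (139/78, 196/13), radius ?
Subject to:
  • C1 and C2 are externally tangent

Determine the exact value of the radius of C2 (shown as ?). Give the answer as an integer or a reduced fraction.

1. [ext C1·C2]  r_C2² + 7r_C2 − 760/9 = 0  ⇒  r_C2 = 19/3 (r>0 drops 1)

19/3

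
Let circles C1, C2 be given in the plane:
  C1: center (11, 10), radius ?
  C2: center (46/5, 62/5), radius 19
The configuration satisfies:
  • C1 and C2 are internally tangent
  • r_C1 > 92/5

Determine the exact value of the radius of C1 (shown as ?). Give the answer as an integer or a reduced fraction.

22

1. [int C1,C2]  r_C1² − 38r_C1 + 352 = 0  ⇒  r_C1 = 16 or 22
2. given r_C1 > 92/5: keep 22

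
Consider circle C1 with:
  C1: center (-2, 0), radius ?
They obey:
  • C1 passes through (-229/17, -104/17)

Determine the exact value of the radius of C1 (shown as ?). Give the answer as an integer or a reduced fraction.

13

1. [C1∋P]  r_C1² − 169 = 0  ⇒  r_C1 = 13 (r>0 drops 1)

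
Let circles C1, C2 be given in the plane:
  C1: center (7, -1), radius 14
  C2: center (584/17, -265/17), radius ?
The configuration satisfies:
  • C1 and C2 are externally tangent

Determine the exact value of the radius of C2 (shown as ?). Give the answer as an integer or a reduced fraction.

17

1. [ext C1·C2]  r_C2² + 28r_C2 − 765 = 0  ⇒  r_C2 = 17 (r>0 drops 1)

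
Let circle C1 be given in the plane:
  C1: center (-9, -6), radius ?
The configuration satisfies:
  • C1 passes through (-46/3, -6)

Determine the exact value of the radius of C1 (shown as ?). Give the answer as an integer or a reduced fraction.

19/3

1. [C1∋P]  r_C1² − 361/9 = 0  ⇒  r_C1 = 19/3 (r>0 drops 1)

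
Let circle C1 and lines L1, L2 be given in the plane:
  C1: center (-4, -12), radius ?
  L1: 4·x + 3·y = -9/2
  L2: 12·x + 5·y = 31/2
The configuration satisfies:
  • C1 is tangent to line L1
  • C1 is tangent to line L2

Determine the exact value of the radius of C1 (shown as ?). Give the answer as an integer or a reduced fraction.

1. [C1‖L1]  r_C1² − 361/4 = 0  ⇒  r_C1 = 19/2 (r>0 drops 1)
2. [C1‖L2]  r_C1² − 361/4 = 0  ⇒  r_C1 = 19/2 (r>0 drops 1)

19/2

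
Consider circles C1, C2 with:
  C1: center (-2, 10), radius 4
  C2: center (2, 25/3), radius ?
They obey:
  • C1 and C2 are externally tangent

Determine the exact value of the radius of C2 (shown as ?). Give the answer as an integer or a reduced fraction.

1/3

1. [ext C1·C2]  r_C2² + 8r_C2 − 25/9 = 0  ⇒  r_C2 = 1/3 (r>0 drops 1)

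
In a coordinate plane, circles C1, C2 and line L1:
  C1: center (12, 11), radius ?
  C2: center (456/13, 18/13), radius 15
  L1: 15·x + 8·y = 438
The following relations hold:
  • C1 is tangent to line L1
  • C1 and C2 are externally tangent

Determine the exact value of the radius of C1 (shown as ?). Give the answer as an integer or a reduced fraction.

1. [C1‖L1]  r_C1² − 100 = 0  ⇒  r_C1 = 10 (r>0 drops 1)
2. [ext C1·C2]  r_C1² + 30r_C1 − 400 = 0  ⇒  r_C1 = 10 (r>0 drops 1)

10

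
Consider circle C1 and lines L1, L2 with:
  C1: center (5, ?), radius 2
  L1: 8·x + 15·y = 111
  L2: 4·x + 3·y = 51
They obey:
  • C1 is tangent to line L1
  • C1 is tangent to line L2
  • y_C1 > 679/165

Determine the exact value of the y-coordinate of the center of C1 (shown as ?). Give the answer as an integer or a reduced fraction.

1. [C1‖L1]  y_C1² − (142/15)y_C1 + 259/15 = 0  ⇒  y_C1 = 37/15 or 7
2. [C1‖L2]  y_C1² − (62/3)y_C1 + 287/3 = 0  ⇒  y_C1 = 7 or 41/3

7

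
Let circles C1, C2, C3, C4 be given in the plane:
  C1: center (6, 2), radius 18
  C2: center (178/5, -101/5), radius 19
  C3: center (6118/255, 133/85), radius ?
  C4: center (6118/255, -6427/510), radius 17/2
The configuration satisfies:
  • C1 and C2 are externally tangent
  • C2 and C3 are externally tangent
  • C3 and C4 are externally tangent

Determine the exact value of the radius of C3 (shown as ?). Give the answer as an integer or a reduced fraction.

1. [ext C2·C3]  r_C3² + 38r_C3 − 2227/9 = 0  ⇒  r_C3 = 17/3 (r>0 drops 1)
2. [ext C3·C4]  r_C3² + 17r_C3 − 1156/9 = 0  ⇒  r_C3 = 17/3 (r>0 drops 1)

17/3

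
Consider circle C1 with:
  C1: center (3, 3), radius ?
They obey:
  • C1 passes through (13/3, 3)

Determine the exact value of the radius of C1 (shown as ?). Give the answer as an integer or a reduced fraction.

1. [C1∋P]  r_C1² − 16/9 = 0  ⇒  r_C1 = 4/3 (r>0 drops 1)

4/3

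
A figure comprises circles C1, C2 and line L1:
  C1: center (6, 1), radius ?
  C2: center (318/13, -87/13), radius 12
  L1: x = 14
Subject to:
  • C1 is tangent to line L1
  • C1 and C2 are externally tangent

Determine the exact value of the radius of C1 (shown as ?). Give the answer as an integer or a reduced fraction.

8

1. [C1‖L1]  r_C1² − 64 = 0  ⇒  r_C1 = 8 (r>0 drops 1)
2. [ext C1·C2]  r_C1² + 24r_C1 − 256 = 0  ⇒  r_C1 = 8 (r>0 drops 1)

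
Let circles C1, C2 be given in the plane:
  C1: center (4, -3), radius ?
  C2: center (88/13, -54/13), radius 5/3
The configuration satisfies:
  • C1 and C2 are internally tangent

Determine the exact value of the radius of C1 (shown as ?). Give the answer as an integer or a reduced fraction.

1. [int C1,C2]  r_C1² − (10/3)r_C1 − 56/9 = 0  ⇒  r_C1 = 14/3 (r>0 drops 1)

14/3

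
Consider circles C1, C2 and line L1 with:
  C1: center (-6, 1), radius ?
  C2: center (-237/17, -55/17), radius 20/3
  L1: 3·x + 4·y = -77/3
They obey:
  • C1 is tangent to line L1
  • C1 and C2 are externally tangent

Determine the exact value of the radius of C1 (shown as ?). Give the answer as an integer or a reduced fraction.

1. [C1‖L1]  r_C1² − 49/9 = 0  ⇒  r_C1 = 7/3 (r>0 drops 1)
2. [ext C1·C2]  r_C1² + (40/3)r_C1 − 329/9 = 0  ⇒  r_C1 = 7/3 (r>0 drops 1)

7/3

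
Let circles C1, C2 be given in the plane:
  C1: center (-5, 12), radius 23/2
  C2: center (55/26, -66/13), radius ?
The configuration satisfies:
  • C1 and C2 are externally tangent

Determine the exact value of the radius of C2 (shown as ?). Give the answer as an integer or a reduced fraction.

1. [ext C1·C2]  r_C2² + 23r_C2 − 210 = 0  ⇒  r_C2 = 7 (r>0 drops 1)

7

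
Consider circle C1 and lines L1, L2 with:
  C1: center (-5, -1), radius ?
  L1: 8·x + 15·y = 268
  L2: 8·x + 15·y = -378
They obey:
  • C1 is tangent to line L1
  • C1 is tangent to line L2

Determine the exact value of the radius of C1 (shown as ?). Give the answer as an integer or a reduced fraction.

19

1. [C1‖L1]  r_C1² − 361 = 0  ⇒  r_C1 = 19 (r>0 drops 1)
2. [C1‖L2]  r_C1² − 361 = 0  ⇒  r_C1 = 19 (r>0 drops 1)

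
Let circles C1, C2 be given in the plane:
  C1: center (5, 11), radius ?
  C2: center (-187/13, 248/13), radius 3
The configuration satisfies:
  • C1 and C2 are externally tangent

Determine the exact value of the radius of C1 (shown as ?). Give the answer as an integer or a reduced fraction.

18

1. [ext C1·C2]  r_C1² + 6r_C1 − 432 = 0  ⇒  r_C1 = 18 (r>0 drops 1)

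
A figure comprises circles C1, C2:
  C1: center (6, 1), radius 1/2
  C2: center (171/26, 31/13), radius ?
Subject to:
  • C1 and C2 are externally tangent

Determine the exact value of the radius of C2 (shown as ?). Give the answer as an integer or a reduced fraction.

1. [ext C1·C2]  r_C2² + 1r_C2 − 2 = 0  ⇒  r_C2 = 1 (r>0 drops 1)

1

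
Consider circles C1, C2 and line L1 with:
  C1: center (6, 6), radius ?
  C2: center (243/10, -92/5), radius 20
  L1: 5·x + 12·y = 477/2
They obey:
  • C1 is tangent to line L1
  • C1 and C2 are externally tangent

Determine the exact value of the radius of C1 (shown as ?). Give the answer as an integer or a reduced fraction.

1. [C1‖L1]  r_C1² − 441/4 = 0  ⇒  r_C1 = 21/2 (r>0 drops 1)
2. [ext C1·C2]  r_C1² + 40r_C1 − 2121/4 = 0  ⇒  r_C1 = 21/2 (r>0 drops 1)

21/2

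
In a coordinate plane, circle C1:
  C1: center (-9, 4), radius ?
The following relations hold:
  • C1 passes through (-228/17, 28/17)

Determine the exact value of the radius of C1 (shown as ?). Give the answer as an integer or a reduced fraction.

1. [C1∋P]  r_C1² − 25 = 0  ⇒  r_C1 = 5 (r>0 drops 1)

5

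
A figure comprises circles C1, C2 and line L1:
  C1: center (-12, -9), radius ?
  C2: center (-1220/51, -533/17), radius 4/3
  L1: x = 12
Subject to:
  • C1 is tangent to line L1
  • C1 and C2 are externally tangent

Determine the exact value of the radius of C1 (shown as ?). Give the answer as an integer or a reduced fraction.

1. [C1‖L1]  r_C1² − 576 = 0  ⇒  r_C1 = 24 (r>0 drops 1)
2. [ext C1·C2]  r_C1² + (8/3)r_C1 − 640 = 0  ⇒  r_C1 = 24 (r>0 drops 1)

24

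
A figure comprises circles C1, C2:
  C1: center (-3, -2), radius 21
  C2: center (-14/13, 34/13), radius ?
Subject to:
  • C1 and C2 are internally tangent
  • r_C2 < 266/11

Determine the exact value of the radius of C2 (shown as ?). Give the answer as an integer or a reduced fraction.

1. [int C1,C2]  r_C2² − 42r_C2 + 416 = 0  ⇒  r_C2 = 16 or 26
2. given r_C2 < 266/11: keep 16

16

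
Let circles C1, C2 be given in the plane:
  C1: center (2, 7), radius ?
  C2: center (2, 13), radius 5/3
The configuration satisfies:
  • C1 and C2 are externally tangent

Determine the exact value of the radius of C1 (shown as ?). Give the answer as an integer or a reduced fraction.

13/3

1. [ext C1·C2]  r_C1² + (10/3)r_C1 − 299/9 = 0  ⇒  r_C1 = 13/3 (r>0 drops 1)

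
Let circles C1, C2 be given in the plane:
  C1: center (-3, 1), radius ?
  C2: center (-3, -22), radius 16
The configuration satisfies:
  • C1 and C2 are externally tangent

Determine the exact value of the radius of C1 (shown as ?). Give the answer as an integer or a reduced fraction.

1. [ext C1·C2]  r_C1² + 32r_C1 − 273 = 0  ⇒  r_C1 = 7 (r>0 drops 1)

7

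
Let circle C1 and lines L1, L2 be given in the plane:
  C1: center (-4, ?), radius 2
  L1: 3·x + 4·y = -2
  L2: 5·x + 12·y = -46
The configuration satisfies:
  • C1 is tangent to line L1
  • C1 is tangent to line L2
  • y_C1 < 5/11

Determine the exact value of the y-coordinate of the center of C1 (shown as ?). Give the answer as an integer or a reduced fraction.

1. [C1‖L1]  y_C1² − 5y_C1 = 0  ⇒  y_C1 = 0 or 5
2. [C1‖L2]  y_C1² + (13/3)y_C1 = 0  ⇒  y_C1 = -13/3 or 0

0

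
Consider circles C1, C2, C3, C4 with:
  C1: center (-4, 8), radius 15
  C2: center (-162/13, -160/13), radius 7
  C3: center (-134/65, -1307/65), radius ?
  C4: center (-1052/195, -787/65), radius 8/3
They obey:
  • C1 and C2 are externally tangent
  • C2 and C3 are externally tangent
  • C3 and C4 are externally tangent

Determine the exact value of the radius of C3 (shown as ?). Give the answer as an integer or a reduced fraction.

1. [ext C2·C3]  r_C3² + 14r_C3 − 120 = 0  ⇒  r_C3 = 6 (r>0 drops 1)
2. [ext C3·C4]  r_C3² + (16/3)r_C3 − 68 = 0  ⇒  r_C3 = 6 (r>0 drops 1)

6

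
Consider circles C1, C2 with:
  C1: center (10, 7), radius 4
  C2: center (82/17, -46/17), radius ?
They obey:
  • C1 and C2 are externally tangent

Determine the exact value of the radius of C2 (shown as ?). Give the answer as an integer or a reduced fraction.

1. [ext C1·C2]  r_C2² + 8r_C2 − 105 = 0  ⇒  r_C2 = 7 (r>0 drops 1)

7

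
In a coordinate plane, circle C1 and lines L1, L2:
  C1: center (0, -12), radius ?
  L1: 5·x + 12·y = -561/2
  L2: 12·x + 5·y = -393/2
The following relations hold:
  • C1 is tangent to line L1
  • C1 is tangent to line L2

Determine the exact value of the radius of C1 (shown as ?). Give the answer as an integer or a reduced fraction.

21/2

1. [C1‖L1]  r_C1² − 441/4 = 0  ⇒  r_C1 = 21/2 (r>0 drops 1)
2. [C1‖L2]  r_C1² − 441/4 = 0  ⇒  r_C1 = 21/2 (r>0 drops 1)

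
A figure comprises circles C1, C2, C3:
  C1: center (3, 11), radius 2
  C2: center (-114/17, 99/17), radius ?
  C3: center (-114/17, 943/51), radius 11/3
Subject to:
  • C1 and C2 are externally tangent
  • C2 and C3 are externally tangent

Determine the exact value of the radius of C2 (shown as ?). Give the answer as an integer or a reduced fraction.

9

1. [ext C1·C2]  r_C2² + 4r_C2 − 117 = 0  ⇒  r_C2 = 9 (r>0 drops 1)
2. [ext C2·C3]  r_C2² + (22/3)r_C2 − 147 = 0  ⇒  r_C2 = 9 (r>0 drops 1)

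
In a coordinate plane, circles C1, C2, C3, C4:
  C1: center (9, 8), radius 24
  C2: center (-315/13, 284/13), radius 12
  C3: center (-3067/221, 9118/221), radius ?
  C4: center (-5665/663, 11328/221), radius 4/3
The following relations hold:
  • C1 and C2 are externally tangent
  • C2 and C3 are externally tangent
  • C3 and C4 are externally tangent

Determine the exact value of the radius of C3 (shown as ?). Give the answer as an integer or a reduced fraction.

10

1. [ext C2·C3]  r_C3² + 24r_C3 − 340 = 0  ⇒  r_C3 = 10 (r>0 drops 1)
2. [ext C3·C4]  r_C3² + (8/3)r_C3 − 380/3 = 0  ⇒  r_C3 = 10 (r>0 drops 1)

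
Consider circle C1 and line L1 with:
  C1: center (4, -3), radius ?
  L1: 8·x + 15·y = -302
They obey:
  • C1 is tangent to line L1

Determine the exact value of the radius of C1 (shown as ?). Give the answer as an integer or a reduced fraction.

1. [C1‖L1]  r_C1² − 289 = 0  ⇒  r_C1 = 17 (r>0 drops 1)

17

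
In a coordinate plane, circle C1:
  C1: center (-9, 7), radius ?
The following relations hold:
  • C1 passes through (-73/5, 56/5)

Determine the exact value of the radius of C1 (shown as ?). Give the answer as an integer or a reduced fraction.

7

1. [C1∋P]  r_C1² − 49 = 0  ⇒  r_C1 = 7 (r>0 drops 1)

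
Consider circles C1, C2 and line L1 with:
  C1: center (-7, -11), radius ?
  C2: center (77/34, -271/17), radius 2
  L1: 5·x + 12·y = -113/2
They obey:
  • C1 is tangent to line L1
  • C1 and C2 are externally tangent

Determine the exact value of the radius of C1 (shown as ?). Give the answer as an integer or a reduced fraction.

17/2

1. [C1‖L1]  r_C1² − 289/4 = 0  ⇒  r_C1 = 17/2 (r>0 drops 1)
2. [ext C1·C2]  r_C1² + 4r_C1 − 425/4 = 0  ⇒  r_C1 = 17/2 (r>0 drops 1)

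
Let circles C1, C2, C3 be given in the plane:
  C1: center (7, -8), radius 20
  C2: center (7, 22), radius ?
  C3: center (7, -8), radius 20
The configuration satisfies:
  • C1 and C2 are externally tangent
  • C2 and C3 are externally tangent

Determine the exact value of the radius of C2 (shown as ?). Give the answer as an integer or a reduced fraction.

1. [ext C1·C2]  r_C2² + 40r_C2 − 500 = 0  ⇒  r_C2 = 10 (r>0 drops 1)
2. [ext C2·C3]  r_C2² + 40r_C2 − 500 = 0  ⇒  r_C2 = 10 (r>0 drops 1)

10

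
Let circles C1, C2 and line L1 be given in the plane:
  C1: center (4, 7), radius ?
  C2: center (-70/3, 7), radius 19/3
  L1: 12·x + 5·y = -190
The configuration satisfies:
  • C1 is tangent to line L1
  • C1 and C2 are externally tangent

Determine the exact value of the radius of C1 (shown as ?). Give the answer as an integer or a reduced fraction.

1. [C1‖L1]  r_C1² − 441 = 0  ⇒  r_C1 = 21 (r>0 drops 1)
2. [ext C1·C2]  r_C1² + (38/3)r_C1 − 707 = 0  ⇒  r_C1 = 21 (r>0 drops 1)

21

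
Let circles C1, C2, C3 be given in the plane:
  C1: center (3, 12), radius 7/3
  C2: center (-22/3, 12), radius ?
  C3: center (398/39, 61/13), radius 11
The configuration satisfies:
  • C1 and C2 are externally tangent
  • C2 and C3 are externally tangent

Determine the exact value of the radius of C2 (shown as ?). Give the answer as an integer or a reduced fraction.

1. [ext C1·C2]  r_C2² + (14/3)r_C2 − 304/3 = 0  ⇒  r_C2 = 8 (r>0 drops 1)
2. [ext C2·C3]  r_C2² + 22r_C2 − 240 = 0  ⇒  r_C2 = 8 (r>0 drops 1)

8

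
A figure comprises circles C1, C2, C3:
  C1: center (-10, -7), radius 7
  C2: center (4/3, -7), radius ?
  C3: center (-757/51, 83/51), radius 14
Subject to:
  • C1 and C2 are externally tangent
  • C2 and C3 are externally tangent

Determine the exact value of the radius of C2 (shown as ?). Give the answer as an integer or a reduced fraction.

1. [ext C1·C2]  r_C2² + 14r_C2 − 715/9 = 0  ⇒  r_C2 = 13/3 (r>0 drops 1)
2. [ext C2·C3]  r_C2² + 28r_C2 − 1261/9 = 0  ⇒  r_C2 = 13/3 (r>0 drops 1)

13/3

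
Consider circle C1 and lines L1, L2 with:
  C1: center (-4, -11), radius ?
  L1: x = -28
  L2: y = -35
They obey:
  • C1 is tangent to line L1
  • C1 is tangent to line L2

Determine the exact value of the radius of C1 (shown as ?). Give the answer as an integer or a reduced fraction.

1. [C1‖L1]  r_C1² − 576 = 0  ⇒  r_C1 = 24 (r>0 drops 1)
2. [C1‖L2]  r_C1² − 576 = 0  ⇒  r_C1 = 24 (r>0 drops 1)

24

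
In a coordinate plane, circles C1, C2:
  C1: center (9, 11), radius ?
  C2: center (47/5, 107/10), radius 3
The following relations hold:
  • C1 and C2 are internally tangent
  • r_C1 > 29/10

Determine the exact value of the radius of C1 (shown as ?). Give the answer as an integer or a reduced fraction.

1. [int C1,C2]  r_C1² − 6r_C1 + 35/4 = 0  ⇒  r_C1 = 5/2 or 7/2
2. given r_C1 > 29/10: keep 7/2

7/2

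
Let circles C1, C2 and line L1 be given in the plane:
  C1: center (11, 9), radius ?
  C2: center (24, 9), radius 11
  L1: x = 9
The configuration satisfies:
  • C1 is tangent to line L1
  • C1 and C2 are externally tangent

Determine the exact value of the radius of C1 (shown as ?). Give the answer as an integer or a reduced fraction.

1. [C1‖L1]  r_C1² − 4 = 0  ⇒  r_C1 = 2 (r>0 drops 1)
2. [ext C1·C2]  r_C1² + 22r_C1 − 48 = 0  ⇒  r_C1 = 2 (r>0 drops 1)

2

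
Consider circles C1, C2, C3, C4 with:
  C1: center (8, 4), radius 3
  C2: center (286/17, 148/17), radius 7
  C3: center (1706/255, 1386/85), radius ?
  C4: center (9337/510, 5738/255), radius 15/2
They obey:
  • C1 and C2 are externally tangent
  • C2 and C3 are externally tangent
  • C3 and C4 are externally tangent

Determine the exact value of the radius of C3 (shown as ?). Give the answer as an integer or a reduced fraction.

1. [ext C2·C3]  r_C3² + 14r_C3 − 1003/9 = 0  ⇒  r_C3 = 17/3 (r>0 drops 1)
2. [ext C3·C4]  r_C3² + 15r_C3 − 1054/9 = 0  ⇒  r_C3 = 17/3 (r>0 drops 1)

17/3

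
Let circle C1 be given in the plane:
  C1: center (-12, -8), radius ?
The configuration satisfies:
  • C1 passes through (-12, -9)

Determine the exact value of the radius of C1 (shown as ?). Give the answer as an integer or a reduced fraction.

1. [C1∋P]  r_C1² − 1 = 0  ⇒  r_C1 = 1 (r>0 drops 1)

1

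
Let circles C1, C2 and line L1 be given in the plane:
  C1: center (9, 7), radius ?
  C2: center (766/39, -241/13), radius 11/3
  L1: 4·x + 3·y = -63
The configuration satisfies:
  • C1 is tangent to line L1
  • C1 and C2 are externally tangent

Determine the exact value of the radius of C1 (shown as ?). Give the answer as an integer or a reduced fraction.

24

1. [C1‖L1]  r_C1² − 576 = 0  ⇒  r_C1 = 24 (r>0 drops 1)
2. [ext C1·C2]  r_C1² + (22/3)r_C1 − 752 = 0  ⇒  r_C1 = 24 (r>0 drops 1)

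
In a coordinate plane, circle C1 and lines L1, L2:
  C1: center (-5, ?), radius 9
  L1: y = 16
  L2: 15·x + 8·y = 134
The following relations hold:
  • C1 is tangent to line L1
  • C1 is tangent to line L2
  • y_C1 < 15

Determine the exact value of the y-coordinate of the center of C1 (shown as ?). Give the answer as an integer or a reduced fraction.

1. [C1‖L1]  y_C1² − 32y_C1 + 175 = 0  ⇒  y_C1 = 7 or 25
2. [C1‖L2]  y_C1² − (209/4)y_C1 + 1267/4 = 0  ⇒  y_C1 = 7 or 181/4

7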